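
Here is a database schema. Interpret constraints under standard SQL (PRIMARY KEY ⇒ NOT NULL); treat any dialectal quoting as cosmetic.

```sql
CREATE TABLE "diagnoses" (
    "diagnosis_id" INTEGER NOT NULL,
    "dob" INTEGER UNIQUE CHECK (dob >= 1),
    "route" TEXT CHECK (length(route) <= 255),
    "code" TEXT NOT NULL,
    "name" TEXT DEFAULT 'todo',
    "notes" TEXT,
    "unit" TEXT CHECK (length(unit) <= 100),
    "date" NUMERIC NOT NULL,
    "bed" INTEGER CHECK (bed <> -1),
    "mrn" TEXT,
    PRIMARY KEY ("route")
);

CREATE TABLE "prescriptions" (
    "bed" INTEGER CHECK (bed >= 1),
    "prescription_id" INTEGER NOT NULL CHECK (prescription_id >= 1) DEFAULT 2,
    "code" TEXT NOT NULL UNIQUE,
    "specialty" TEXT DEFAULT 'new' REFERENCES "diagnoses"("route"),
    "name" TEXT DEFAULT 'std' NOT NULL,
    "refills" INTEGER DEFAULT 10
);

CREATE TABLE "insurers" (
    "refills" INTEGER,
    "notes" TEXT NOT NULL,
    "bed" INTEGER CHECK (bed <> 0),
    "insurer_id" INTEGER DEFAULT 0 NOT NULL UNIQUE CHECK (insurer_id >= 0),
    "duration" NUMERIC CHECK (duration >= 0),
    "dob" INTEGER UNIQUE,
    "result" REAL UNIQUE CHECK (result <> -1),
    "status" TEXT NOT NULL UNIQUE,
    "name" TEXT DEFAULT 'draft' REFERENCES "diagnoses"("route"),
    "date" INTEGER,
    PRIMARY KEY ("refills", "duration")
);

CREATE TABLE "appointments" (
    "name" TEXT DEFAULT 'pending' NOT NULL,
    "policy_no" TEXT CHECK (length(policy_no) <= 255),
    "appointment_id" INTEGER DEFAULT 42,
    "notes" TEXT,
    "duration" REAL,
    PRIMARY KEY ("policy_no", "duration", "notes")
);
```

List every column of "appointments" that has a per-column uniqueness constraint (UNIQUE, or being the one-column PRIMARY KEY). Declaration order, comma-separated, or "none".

- name: no UNIQUE or single-column PK constraint.
- policy_no: part of a composite PRIMARY KEY — only the tuple is unique, not this column on its own.
- appointment_id: no UNIQUE or single-column PK constraint.
- notes: part of a composite PRIMARY KEY — only the tuple is unique, not this column on its own.
- duration: part of a composite PRIMARY KEY — only the tuple is unique, not this column on its own.

none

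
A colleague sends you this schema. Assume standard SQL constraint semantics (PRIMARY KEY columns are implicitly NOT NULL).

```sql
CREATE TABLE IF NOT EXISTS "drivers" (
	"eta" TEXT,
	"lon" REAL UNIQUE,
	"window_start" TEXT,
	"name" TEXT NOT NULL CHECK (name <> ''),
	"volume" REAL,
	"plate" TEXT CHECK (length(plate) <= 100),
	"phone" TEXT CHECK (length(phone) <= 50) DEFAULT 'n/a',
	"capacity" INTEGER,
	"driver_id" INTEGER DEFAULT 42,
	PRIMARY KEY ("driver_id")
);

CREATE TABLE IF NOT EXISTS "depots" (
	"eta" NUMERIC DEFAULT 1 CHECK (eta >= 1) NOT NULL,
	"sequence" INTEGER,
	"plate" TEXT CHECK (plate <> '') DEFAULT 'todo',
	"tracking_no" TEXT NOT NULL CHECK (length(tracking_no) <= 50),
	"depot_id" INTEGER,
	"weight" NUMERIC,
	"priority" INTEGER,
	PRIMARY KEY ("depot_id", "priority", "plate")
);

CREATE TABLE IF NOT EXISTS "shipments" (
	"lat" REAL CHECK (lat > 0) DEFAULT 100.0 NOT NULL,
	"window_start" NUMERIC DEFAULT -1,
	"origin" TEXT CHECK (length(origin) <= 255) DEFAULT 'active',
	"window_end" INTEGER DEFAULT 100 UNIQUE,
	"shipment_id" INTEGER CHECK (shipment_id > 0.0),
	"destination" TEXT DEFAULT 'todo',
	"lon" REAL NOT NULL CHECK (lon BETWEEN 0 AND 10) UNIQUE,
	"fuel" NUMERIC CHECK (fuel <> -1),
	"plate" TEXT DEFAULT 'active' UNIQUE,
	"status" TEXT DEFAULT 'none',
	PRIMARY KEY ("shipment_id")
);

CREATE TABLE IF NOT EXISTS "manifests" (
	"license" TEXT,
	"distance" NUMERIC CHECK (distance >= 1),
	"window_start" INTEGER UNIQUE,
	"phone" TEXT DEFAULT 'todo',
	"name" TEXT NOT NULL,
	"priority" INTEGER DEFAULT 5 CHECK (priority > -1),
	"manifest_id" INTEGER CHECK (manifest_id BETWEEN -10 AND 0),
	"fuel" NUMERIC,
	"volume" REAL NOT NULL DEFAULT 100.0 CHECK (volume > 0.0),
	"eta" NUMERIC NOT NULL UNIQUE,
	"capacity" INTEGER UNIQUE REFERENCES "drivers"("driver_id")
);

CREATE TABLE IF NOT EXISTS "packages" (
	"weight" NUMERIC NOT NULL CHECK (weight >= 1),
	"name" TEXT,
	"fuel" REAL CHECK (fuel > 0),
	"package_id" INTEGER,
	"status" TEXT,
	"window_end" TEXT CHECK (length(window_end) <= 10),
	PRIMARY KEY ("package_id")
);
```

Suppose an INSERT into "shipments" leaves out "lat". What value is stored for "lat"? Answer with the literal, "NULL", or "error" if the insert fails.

lat has an explicit DEFAULT 100.0.
When the column is omitted from an INSERT, that default is used.

100.0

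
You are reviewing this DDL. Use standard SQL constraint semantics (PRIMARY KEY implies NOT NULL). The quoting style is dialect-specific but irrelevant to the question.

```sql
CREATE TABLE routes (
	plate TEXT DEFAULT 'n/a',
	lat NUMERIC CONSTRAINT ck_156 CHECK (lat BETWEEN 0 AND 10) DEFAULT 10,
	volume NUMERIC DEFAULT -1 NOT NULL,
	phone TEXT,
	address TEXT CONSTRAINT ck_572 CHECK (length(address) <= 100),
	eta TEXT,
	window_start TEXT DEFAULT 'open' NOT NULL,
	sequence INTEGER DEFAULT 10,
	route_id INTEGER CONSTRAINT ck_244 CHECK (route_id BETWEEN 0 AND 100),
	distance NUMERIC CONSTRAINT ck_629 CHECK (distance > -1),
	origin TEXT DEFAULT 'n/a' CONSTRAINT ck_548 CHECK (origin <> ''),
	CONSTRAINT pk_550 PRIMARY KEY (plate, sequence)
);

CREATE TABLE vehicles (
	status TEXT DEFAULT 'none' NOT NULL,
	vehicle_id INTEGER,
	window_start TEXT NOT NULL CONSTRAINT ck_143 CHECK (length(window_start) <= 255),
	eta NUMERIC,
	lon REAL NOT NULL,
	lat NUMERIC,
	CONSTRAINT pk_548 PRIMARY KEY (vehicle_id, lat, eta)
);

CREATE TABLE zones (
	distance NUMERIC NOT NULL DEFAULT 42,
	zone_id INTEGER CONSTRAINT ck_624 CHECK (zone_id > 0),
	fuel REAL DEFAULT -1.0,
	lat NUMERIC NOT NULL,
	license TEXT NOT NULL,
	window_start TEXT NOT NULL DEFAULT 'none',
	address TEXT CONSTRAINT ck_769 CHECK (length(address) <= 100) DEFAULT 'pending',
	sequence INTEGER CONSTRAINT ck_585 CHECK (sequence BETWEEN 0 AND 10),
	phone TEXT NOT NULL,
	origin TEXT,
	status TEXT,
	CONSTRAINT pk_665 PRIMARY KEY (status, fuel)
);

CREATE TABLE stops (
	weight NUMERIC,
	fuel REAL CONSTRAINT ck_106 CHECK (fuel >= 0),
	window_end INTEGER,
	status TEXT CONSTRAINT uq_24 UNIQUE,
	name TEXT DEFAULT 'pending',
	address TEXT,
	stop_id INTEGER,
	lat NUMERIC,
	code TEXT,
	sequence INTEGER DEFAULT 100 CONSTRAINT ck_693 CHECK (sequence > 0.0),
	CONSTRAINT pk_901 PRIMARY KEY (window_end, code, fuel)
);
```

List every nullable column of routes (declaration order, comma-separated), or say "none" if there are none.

lat, phone, address, eta, route_id, distance, origin

- plate: part of the PRIMARY KEY, which implies NOT NULL → not nullable.
- lat: CHECK does not forbid NULL (a CHECK constraint passes when its expression is NULL) → nullable.
- volume: declared NOT NULL → not nullable.
- phone: no NOT NULL constraint applies → nullable.
- address: CHECK does not forbid NULL (a CHECK constraint passes when its expression is NULL) → nullable.
- eta: no NOT NULL constraint applies → nullable.
- window_start: declared NOT NULL → not nullable.
- sequence: part of the PRIMARY KEY, which implies NOT NULL → not nullable.
- route_id: CHECK does not forbid NULL (a CHECK constraint passes when its expression is NULL) → nullable.
- distance: CHECK does not forbid NULL (a CHECK constraint passes when its expression is NULL) → nullable.
- origin: CHECK does not forbid NULL (a CHECK constraint passes when its expression is NULL) → nullable.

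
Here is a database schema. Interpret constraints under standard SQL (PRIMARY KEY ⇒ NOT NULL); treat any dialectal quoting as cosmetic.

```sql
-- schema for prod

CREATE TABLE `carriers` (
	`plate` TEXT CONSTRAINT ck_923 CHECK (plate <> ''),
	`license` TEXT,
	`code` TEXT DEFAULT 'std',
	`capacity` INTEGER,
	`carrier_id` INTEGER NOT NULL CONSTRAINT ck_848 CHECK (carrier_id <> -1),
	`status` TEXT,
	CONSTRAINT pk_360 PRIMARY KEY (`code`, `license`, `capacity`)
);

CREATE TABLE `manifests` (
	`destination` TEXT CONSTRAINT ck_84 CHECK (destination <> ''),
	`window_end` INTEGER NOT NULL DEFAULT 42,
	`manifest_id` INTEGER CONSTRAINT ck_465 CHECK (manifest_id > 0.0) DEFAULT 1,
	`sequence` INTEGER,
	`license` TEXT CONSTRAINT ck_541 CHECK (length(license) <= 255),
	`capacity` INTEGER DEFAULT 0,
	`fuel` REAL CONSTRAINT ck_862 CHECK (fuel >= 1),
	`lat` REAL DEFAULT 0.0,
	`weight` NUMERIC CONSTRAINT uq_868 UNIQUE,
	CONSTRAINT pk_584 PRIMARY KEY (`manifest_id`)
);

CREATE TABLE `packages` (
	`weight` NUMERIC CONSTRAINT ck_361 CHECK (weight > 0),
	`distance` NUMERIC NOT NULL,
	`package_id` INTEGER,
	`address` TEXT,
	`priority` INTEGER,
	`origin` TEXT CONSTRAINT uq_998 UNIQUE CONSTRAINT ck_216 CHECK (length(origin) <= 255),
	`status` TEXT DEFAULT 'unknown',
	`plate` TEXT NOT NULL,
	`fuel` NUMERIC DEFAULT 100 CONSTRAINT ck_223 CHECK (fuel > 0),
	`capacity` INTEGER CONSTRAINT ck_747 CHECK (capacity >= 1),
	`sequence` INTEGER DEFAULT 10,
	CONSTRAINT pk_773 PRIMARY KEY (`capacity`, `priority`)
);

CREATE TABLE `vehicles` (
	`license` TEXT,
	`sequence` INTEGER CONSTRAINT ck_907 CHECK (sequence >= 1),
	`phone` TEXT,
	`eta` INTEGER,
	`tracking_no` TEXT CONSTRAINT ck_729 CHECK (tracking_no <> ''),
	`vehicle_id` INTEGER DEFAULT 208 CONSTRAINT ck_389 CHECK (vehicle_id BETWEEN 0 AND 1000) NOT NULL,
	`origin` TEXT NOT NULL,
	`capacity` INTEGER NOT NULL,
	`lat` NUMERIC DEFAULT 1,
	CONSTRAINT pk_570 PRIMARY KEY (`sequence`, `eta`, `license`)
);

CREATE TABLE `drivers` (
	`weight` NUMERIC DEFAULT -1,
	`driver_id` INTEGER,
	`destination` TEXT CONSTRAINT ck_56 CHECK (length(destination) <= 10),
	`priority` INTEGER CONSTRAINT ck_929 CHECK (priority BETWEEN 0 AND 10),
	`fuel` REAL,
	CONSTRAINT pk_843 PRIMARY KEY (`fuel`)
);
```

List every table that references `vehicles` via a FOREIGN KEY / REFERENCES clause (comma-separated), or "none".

No REFERENCES clause anywhere in the schema names vehicles.

none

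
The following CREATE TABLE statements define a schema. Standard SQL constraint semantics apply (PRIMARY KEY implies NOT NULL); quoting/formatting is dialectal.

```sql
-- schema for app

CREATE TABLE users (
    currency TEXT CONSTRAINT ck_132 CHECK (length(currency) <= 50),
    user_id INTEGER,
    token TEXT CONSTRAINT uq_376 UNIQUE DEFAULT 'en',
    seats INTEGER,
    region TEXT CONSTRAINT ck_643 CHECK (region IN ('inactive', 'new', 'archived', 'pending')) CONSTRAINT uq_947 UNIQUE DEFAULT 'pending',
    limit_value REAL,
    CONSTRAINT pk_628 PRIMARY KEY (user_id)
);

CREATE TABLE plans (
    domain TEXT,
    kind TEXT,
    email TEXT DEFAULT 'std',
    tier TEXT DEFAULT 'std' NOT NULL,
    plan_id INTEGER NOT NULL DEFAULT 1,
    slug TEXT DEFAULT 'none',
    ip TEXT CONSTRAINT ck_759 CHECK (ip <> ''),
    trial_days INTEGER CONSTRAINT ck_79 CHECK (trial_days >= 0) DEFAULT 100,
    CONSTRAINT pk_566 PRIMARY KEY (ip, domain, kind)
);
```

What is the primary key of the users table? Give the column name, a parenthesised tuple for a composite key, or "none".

user_id is declared PRIMARY KEY as a table-level PRIMARY KEY clause.

user_id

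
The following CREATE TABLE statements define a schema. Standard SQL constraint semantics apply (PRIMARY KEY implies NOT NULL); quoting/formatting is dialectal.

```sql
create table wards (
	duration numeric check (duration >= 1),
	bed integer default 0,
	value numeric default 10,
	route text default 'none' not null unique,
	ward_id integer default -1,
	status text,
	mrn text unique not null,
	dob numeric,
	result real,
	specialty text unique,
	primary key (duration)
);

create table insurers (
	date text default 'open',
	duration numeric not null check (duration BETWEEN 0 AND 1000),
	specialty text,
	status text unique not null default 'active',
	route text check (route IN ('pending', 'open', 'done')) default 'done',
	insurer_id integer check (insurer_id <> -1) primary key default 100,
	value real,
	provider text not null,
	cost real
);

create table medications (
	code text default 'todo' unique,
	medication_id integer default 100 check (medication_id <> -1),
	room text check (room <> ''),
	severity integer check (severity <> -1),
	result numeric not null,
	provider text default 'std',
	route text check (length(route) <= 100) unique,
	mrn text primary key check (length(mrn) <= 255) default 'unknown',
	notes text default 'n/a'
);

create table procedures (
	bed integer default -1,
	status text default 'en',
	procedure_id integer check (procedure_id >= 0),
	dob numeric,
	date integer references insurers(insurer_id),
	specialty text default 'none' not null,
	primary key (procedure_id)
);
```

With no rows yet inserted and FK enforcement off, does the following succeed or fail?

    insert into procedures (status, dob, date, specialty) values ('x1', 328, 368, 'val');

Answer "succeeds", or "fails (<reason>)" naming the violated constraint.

fails (NOT NULL on procedure_id)

procedure_id is omitted from the column list and has no DEFAULT, so it would receive NULL.
But procedure_id is part of the PRIMARY KEY (implied NOT NULL).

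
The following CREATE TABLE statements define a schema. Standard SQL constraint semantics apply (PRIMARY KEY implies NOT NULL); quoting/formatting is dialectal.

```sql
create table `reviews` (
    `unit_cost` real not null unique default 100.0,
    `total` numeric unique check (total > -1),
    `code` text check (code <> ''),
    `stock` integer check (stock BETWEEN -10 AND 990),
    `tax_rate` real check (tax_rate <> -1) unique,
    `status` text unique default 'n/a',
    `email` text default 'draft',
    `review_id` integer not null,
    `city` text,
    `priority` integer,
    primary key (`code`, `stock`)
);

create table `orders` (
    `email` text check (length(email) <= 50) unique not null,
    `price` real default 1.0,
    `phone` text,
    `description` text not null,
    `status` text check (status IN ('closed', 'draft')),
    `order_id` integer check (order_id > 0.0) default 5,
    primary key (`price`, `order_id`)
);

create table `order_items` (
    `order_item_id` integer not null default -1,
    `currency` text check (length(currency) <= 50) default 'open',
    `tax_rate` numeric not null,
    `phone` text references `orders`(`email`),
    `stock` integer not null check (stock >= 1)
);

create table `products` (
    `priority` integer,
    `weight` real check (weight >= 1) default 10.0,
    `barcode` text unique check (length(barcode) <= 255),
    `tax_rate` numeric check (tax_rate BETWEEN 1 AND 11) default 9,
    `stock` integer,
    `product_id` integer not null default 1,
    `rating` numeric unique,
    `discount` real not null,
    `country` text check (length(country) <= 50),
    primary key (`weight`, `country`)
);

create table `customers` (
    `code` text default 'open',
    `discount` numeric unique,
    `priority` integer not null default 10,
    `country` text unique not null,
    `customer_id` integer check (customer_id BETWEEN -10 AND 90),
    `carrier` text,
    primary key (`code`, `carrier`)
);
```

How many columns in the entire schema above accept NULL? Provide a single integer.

17

reviews: 6 nullable (total, tax_rate, status, email, city, priority — PK (code, stock) and explicit NOT NULL columns excluded).
orders: 2 nullable (phone, status — PK (price, order_id) and explicit NOT NULL columns excluded).
order_items: 2 nullable (currency, phone — PK none and explicit NOT NULL columns excluded).
products: 5 nullable (priority, barcode, tax_rate, stock, rating — PK (weight, country) and explicit NOT NULL columns excluded).
customers: 2 nullable (discount, customer_id — PK (code, carrier) and explicit NOT NULL columns excluded).
Total: 6 + 2 + 2 + 5 + 2 = 17.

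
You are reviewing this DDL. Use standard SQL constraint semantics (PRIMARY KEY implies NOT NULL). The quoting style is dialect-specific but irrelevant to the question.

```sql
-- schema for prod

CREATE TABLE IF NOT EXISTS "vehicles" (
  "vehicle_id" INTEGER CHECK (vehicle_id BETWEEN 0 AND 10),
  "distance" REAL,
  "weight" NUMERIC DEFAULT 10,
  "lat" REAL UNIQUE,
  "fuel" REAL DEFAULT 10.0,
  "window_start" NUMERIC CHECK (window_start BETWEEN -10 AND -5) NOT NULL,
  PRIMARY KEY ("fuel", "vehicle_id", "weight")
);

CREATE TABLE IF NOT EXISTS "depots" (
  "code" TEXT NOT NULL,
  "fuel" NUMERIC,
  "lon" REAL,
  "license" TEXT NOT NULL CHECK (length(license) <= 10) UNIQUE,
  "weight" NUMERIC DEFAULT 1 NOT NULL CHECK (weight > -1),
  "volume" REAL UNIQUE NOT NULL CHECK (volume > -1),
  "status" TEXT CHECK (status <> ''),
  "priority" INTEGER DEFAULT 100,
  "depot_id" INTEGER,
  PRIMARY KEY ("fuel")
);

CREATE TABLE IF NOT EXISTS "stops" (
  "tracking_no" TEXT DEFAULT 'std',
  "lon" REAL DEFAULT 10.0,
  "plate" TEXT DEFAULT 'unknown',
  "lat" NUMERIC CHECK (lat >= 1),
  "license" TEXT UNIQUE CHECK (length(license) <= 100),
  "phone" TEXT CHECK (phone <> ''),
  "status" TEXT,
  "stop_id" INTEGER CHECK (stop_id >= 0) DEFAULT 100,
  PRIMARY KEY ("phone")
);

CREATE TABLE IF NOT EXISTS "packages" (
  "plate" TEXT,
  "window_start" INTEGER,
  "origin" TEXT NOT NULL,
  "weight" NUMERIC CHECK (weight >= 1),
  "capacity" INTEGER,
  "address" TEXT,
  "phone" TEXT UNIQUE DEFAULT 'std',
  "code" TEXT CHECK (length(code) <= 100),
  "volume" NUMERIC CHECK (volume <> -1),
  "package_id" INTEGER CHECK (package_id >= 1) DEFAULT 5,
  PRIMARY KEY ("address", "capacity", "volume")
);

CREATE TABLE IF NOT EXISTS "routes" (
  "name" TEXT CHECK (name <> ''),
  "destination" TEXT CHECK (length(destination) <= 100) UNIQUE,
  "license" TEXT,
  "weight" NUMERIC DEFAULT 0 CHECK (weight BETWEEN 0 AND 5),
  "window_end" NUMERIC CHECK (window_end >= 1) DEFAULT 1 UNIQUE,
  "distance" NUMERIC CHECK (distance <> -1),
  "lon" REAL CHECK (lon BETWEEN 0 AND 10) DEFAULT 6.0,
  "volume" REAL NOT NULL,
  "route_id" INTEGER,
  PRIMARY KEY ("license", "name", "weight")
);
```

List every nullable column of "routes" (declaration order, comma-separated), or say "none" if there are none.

destination, window_end, distance, lon, route_id

- name: part of the PRIMARY KEY, which implies NOT NULL → not nullable.
- destination: CHECK does not forbid NULL (a CHECK constraint passes when its expression is NULL) → nullable.
- license: part of the PRIMARY KEY, which implies NOT NULL → not nullable.
- weight: part of the PRIMARY KEY, which implies NOT NULL → not nullable.
- window_end: CHECK does not forbid NULL (a CHECK constraint passes when its expression is NULL) → nullable.
- distance: CHECK does not forbid NULL (a CHECK constraint passes when its expression is NULL) → nullable.
- lon: CHECK does not forbid NULL (a CHECK constraint passes when its expression is NULL) → nullable.
- volume: declared NOT NULL → not nullable.
- route_id: no NOT NULL constraint applies → nullable.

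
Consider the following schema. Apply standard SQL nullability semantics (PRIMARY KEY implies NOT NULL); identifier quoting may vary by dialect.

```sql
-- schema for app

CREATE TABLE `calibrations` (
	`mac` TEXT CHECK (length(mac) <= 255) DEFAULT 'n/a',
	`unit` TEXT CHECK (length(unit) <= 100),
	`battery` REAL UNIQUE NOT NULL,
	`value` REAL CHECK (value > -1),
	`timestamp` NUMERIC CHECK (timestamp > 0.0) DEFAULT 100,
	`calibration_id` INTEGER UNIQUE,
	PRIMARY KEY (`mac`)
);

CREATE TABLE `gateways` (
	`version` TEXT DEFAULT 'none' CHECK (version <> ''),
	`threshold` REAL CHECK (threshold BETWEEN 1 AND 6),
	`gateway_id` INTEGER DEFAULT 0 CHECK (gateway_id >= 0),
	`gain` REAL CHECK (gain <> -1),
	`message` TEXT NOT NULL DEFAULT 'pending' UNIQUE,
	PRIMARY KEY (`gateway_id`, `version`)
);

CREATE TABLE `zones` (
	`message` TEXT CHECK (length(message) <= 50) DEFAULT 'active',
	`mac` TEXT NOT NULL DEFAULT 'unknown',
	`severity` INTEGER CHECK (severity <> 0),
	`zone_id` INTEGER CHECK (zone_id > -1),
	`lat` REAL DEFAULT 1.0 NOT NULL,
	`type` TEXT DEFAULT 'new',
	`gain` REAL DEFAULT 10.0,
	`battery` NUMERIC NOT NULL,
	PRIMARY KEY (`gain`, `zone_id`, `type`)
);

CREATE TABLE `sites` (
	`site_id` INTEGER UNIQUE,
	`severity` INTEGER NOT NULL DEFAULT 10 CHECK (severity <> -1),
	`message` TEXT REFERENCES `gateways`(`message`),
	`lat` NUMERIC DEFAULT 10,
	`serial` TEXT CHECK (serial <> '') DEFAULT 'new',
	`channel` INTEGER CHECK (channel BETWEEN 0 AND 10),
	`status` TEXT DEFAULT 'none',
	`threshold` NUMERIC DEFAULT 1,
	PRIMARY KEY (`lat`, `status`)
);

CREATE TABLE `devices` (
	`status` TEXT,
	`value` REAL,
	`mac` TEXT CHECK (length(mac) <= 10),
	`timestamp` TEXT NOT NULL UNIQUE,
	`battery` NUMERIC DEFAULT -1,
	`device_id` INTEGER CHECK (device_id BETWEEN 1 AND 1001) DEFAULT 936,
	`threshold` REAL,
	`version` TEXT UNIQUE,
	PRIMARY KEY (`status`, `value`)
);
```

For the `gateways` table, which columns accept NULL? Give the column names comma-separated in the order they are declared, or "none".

threshold, gain

- version: part of the PRIMARY KEY, which implies NOT NULL → not nullable.
- threshold: CHECK does not forbid NULL (a CHECK constraint passes when its expression is NULL) → nullable.
- gateway_id: part of the PRIMARY KEY, which implies NOT NULL → not nullable.
- gain: CHECK does not forbid NULL (a CHECK constraint passes when its expression is NULL) → nullable.
- message: declared NOT NULL → not nullable.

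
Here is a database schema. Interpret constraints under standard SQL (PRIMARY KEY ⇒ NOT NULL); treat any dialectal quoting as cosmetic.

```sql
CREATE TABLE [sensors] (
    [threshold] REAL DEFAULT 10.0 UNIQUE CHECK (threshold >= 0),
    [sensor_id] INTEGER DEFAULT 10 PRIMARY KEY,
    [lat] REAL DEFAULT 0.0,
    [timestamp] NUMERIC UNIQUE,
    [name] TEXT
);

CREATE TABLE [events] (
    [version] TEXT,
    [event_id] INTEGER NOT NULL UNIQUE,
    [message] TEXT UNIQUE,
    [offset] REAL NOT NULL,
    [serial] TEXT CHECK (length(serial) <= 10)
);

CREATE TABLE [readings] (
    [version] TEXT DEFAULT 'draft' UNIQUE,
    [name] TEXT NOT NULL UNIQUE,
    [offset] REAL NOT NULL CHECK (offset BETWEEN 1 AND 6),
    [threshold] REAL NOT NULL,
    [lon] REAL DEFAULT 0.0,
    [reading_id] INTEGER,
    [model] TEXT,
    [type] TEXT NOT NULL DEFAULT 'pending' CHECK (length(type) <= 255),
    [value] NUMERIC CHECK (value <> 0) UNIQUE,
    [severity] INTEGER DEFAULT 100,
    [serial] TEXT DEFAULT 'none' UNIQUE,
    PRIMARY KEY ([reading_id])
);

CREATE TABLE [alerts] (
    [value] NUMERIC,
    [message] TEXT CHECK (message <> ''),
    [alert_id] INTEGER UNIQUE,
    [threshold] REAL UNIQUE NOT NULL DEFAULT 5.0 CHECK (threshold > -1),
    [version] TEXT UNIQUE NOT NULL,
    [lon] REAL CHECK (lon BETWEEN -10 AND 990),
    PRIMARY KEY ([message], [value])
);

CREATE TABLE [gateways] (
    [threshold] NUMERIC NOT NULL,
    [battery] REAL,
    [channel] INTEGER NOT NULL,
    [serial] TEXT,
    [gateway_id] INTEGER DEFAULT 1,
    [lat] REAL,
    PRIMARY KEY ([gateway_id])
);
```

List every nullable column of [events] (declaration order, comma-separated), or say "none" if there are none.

version, message, serial

- version: no NOT NULL constraint applies → nullable.
- event_id: declared NOT NULL → not nullable.
- message: UNIQUE does not imply NOT NULL → nullable.
- offset: declared NOT NULL → not nullable.
- serial: CHECK does not forbid NULL (a CHECK constraint passes when its expression is NULL) → nullable.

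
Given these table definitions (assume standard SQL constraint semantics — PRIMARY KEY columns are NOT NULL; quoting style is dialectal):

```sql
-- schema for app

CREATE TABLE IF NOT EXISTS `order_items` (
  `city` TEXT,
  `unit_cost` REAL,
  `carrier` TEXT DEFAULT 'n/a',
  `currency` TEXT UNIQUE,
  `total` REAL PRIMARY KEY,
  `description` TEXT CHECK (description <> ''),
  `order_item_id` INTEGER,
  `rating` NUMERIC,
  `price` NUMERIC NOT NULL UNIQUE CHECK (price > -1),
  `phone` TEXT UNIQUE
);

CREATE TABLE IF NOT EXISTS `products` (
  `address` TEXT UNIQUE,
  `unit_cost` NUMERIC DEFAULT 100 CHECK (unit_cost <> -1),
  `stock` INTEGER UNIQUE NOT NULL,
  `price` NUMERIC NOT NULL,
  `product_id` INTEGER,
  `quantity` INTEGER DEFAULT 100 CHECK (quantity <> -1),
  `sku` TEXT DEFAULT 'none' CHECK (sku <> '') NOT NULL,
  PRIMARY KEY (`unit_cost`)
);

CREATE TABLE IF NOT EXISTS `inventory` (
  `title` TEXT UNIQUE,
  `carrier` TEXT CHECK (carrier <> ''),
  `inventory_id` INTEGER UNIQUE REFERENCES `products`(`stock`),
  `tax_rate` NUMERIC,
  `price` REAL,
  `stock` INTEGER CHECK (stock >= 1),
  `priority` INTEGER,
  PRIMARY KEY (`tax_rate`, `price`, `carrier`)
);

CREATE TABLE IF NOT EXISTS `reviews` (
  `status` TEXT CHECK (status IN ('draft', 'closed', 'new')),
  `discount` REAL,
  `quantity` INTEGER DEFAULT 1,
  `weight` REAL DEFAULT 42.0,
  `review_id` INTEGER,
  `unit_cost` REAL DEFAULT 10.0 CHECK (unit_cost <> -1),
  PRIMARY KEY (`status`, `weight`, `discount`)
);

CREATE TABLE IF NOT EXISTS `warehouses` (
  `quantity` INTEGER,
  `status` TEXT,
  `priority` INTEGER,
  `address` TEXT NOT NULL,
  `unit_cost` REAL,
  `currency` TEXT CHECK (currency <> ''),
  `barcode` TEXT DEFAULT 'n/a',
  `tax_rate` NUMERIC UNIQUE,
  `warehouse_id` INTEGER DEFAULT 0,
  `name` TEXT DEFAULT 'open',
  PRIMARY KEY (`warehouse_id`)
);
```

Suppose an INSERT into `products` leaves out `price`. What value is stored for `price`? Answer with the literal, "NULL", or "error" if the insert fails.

price has no DEFAULT clause.
Omitting it would insert NULL, but it is declared NOT NULL, so the INSERT fails.

error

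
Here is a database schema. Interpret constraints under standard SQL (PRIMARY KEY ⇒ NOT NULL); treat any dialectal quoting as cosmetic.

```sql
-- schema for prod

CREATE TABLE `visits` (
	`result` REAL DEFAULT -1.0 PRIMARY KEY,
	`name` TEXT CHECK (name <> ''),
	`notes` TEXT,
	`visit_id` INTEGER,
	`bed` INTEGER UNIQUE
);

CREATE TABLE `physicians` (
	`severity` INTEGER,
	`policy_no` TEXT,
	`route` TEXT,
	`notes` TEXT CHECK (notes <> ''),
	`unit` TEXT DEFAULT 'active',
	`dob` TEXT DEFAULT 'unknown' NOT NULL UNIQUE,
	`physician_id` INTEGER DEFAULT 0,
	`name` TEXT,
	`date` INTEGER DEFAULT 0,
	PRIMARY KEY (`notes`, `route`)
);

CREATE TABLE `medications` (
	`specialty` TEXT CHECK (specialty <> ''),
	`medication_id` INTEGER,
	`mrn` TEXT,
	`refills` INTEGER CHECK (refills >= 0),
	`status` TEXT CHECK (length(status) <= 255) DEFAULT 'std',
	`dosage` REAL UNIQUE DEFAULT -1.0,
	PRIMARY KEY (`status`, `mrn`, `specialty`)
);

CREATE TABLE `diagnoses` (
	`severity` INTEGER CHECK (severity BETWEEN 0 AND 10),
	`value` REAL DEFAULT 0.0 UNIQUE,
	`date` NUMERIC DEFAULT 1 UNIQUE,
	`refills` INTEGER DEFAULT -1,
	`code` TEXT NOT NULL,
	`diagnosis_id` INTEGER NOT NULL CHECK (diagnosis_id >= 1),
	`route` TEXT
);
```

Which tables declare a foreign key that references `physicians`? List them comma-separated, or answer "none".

No REFERENCES clause anywhere in the schema names physicians.

none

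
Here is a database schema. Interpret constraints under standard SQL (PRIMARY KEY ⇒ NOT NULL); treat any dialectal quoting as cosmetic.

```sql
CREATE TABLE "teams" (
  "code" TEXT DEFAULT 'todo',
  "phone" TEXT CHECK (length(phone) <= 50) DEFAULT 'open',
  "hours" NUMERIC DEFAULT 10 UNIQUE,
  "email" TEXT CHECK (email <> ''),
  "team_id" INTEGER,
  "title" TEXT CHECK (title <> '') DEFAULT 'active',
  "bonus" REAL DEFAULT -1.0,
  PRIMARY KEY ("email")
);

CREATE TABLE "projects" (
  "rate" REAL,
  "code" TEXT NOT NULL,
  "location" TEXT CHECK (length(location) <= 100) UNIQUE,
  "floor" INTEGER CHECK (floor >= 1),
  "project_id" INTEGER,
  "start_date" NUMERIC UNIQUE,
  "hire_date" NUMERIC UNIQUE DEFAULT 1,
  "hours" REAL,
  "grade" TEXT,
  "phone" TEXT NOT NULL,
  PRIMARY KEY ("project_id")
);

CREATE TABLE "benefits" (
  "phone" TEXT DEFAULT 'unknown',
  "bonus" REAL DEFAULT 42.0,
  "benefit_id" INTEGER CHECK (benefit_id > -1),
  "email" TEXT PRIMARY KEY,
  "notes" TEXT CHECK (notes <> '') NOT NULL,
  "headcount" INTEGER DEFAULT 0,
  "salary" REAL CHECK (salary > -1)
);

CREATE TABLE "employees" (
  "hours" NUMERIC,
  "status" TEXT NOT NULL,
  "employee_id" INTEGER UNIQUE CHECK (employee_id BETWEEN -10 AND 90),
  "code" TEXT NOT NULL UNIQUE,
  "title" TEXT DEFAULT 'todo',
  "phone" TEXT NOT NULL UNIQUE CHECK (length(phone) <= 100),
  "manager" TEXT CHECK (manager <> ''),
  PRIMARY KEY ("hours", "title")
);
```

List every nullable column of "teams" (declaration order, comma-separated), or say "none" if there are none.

- code: DEFAULT only fills an omitted column; an explicit NULL is still allowed → nullable.
- phone: CHECK does not forbid NULL (a CHECK constraint passes when its expression is NULL) → nullable.
- hours: UNIQUE does not imply NOT NULL → nullable.
- email: part of the PRIMARY KEY, which implies NOT NULL → not nullable.
- team_id: no NOT NULL constraint applies → nullable.
- title: CHECK does not forbid NULL (a CHECK constraint passes when its expression is NULL) → nullable.
- bonus: DEFAULT only fills an omitted column; an explicit NULL is still allowed → nullable.

code, phone, hours, team_id, title, bonus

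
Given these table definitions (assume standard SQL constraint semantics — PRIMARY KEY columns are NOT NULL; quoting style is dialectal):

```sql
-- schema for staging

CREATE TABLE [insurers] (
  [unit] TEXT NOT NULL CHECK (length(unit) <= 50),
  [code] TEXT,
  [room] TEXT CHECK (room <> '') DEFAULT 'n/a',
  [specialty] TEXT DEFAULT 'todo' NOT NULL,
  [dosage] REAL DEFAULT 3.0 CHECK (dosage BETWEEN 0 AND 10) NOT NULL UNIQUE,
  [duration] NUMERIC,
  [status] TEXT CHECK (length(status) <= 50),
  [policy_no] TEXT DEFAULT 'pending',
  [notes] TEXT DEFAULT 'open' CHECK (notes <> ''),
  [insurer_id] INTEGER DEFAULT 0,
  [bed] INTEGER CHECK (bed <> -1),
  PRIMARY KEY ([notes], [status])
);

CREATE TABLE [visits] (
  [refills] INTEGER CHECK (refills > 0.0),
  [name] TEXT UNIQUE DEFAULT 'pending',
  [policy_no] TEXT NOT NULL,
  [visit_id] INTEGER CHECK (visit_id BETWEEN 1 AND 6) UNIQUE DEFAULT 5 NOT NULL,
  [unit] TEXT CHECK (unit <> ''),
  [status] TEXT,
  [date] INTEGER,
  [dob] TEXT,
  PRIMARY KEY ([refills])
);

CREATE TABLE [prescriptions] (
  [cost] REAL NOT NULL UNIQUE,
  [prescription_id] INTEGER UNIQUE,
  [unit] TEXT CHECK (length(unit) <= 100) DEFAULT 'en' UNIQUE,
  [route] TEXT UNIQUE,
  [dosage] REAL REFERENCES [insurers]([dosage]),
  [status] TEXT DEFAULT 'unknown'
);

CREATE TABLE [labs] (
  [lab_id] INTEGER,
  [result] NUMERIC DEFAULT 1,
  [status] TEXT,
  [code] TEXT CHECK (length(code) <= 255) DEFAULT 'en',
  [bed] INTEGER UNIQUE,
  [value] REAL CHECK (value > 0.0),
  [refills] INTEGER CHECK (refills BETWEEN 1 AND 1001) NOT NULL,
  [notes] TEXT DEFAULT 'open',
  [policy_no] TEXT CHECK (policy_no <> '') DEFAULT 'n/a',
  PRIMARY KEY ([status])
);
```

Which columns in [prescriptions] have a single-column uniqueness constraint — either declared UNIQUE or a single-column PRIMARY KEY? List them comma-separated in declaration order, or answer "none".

- cost: declared UNIQUE → unique.
- prescription_id: declared UNIQUE → unique.
- unit: declared UNIQUE → unique.
- route: declared UNIQUE → unique.
- dosage: no UNIQUE or single-column PK constraint.
- status: no UNIQUE or single-column PK constraint.

cost, prescription_id, unit, route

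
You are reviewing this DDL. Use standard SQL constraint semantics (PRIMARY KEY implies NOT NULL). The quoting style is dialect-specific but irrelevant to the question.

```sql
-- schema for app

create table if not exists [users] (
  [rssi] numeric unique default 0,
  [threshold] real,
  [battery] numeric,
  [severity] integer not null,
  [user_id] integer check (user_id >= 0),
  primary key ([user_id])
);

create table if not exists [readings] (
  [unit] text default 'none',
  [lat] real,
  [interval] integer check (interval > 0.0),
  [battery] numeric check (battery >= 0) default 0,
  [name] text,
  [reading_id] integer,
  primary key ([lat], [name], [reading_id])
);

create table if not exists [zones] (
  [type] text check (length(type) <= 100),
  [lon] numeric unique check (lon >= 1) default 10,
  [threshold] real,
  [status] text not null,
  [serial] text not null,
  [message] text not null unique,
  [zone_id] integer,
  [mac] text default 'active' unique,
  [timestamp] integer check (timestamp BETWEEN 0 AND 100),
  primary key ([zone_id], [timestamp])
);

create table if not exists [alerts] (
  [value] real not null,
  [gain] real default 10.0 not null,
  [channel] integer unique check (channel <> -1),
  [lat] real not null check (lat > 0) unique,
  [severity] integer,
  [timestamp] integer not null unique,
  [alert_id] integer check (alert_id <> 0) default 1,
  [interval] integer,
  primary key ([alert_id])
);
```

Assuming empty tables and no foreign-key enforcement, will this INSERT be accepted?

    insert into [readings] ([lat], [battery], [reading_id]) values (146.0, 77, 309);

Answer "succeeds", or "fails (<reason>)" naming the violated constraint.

name is omitted from the column list and has no DEFAULT, so it would receive NULL.
But name is part of the PRIMARY KEY (implied NOT NULL).

fails (NOT NULL on name)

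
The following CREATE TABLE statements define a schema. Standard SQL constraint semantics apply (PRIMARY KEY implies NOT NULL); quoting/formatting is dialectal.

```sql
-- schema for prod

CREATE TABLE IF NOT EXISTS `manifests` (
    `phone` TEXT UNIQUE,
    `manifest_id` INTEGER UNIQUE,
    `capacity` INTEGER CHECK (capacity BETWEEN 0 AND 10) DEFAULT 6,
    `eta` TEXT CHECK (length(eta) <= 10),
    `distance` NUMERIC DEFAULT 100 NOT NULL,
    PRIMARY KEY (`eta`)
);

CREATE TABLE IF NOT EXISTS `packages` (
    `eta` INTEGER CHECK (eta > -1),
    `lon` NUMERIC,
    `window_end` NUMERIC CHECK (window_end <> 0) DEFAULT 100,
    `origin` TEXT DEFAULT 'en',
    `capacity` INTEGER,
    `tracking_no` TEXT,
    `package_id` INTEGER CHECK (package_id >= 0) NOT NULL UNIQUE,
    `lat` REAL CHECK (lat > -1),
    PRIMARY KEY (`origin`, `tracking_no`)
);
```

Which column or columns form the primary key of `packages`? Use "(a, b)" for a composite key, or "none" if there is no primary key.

(origin, tracking_no)

A table-level PRIMARY KEY clause names 2 columns: origin, tracking_no.
This is a composite key — the combination is unique, not each column individually.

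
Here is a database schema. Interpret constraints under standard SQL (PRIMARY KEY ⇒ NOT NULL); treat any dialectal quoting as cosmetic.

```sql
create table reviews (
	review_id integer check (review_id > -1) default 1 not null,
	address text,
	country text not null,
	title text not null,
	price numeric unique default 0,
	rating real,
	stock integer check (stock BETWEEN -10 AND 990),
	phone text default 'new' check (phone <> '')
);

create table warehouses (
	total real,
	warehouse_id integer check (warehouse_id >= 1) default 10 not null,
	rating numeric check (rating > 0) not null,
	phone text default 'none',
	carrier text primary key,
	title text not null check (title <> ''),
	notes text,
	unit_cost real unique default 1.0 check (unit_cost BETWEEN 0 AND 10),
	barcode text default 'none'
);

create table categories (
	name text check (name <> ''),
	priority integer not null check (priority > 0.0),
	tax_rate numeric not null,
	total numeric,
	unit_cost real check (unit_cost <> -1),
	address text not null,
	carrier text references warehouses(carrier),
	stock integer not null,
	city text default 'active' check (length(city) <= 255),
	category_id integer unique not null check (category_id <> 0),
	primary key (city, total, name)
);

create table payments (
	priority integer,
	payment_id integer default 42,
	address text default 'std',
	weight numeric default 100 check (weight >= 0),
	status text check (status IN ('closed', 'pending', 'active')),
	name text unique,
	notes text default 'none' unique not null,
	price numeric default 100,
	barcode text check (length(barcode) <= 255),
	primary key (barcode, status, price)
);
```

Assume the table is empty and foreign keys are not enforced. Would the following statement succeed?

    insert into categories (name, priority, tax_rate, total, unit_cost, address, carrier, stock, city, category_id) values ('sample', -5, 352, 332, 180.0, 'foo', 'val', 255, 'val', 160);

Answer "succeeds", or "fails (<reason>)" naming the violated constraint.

The value -5 for priority violates CHECK (priority > 0.0).

fails (CHECK on priority)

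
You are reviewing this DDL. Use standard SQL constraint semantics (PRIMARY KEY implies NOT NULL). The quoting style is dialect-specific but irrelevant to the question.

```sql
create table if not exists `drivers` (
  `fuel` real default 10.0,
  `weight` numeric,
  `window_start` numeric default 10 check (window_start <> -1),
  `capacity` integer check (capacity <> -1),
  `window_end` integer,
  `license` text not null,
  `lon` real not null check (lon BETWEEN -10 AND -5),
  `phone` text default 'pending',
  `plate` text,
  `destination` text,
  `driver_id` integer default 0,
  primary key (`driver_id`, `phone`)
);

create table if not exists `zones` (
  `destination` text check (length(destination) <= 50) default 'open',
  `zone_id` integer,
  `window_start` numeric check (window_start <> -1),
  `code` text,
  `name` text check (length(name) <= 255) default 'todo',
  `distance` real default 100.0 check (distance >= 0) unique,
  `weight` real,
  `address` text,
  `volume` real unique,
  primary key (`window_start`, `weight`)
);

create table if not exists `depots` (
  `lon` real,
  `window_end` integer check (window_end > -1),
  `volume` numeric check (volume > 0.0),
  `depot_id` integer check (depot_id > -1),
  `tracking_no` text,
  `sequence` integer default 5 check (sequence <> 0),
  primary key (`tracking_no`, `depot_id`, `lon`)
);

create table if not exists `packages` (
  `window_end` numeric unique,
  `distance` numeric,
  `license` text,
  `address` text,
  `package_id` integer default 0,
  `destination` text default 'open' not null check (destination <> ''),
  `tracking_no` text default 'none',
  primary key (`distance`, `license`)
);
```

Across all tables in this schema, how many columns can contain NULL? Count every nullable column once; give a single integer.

drivers: 7 nullable (fuel, weight, window_start, capacity, window_end, plate, destination — PK (driver_id, phone) and explicit NOT NULL columns excluded).
zones: 7 nullable (destination, zone_id, code, name, distance, address, volume — PK (window_start, weight) and explicit NOT NULL columns excluded).
depots: 3 nullable (window_end, volume, sequence — PK (tracking_no, depot_id, lon) and explicit NOT NULL columns excluded).
packages: 4 nullable (window_end, address, package_id, tracking_no — PK (distance, license) and explicit NOT NULL columns excluded).
Total: 7 + 7 + 3 + 4 = 21.

21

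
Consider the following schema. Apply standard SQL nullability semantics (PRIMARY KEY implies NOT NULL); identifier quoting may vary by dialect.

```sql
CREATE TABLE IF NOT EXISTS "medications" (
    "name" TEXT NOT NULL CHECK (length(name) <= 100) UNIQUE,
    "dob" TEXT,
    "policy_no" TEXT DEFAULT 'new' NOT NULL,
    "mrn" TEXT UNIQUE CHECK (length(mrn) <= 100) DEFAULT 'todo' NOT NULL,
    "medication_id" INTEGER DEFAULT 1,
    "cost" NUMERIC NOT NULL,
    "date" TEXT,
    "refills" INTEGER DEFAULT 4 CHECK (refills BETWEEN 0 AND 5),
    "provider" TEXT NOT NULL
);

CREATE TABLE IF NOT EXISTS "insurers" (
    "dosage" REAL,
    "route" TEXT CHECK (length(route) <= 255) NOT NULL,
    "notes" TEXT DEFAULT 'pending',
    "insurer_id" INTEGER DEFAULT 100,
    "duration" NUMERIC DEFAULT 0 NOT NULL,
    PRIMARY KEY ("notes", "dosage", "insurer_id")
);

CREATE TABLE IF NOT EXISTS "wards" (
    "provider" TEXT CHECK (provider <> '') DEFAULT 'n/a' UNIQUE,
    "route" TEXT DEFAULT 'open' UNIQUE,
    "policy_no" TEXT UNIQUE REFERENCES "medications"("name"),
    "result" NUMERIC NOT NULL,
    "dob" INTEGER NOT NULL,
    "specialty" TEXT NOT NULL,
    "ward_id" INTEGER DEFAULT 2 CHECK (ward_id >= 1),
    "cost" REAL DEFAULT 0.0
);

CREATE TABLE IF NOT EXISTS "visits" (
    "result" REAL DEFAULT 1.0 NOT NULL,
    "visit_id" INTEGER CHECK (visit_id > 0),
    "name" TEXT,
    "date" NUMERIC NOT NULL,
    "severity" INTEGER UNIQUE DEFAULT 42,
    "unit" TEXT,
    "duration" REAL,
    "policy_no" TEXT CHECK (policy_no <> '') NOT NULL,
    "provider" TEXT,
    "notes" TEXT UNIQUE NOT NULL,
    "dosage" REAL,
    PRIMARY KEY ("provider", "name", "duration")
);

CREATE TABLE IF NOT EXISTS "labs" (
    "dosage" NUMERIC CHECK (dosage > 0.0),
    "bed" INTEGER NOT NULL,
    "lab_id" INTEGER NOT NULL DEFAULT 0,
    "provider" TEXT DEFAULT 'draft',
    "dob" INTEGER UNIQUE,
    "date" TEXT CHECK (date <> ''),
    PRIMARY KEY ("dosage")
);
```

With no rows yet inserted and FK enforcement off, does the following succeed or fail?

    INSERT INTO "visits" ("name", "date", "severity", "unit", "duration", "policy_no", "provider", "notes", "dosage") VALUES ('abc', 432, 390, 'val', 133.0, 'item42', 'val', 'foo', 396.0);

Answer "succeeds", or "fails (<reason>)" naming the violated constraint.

succeeds

NOT NULL columns: date is supplied; duration is supplied; name is supplied; notes is supplied; policy_no is supplied; provider is supplied; result defaults to 1.0.
CHECK constraints: 'item42' satisfies (policy_no <> '').
No constraint is violated.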